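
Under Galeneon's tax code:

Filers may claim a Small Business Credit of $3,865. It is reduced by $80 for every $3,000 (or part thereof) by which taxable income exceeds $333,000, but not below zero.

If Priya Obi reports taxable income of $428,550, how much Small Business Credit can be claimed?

$1,305

Small Business Credit: income exceeds $333,000 by $95,550, which is 32 full-or-partial $3,000 increments; reduction = 32 × $80 = $2,560, leaving $1,305.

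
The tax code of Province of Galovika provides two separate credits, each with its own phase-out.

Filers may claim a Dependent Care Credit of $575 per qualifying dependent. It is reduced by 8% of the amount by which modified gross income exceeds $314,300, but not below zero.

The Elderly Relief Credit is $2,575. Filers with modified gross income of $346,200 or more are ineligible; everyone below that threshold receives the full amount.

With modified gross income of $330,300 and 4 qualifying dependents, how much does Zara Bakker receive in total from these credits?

Dependent Care Credit: base = 4 × $575 = $2,300. 8% of the $16,000 excess over $314,300 is $1,280; credit = $2,300 − $1,280 = $1,020.
Elderly Relief Credit: $330,300 is below the $346,200 cutoff, so the full $2,575 applies.
Total: $1,020 + $2,575 = $3,595.

$3,595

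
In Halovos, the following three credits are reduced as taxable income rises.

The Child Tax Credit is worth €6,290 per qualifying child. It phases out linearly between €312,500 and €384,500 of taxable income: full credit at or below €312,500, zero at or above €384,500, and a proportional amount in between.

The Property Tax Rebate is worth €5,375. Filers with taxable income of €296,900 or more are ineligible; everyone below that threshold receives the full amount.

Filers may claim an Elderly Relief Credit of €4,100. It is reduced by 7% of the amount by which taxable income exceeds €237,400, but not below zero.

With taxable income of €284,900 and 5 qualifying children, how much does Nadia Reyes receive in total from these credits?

Child Tax Credit: base = 5 × €6,290 = €31,450. €284,900 is at or below the €312,500 threshold, so the full €31,450 applies.
Property Tax Rebate: €284,900 is below the €296,900 cutoff, so the full €5,375 applies.
Elderly Relief Credit: 7% of the €47,500 excess over €237,400 is €3,325; credit = €4,100 − €3,325 = €775.
Total: €31,450 + €5,375 + €775 = €37,600.

€37,600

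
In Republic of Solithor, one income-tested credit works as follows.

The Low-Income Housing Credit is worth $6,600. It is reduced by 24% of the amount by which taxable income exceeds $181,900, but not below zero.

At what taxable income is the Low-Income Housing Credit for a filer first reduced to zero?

The credit falls by 24% of each dollar above $181,900, so it reaches zero when the excess is $6,600 / 24% = $27,500: income = $181,900 + $27,500 = $209,400.

$209,400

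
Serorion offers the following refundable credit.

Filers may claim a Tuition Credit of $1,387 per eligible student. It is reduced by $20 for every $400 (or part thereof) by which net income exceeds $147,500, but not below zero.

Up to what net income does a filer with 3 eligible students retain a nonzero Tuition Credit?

Full credit = 3 × $1,387 = $4,161.
After 208 increments the reduction is 208 × $20 = $4,160, leaving $1; one more increment wipes it out. Increment 208 ends at excess 208 × $400 = $83,200, so the highest qualifying income is $147,500 + $83,200 = $230,700.

$230,700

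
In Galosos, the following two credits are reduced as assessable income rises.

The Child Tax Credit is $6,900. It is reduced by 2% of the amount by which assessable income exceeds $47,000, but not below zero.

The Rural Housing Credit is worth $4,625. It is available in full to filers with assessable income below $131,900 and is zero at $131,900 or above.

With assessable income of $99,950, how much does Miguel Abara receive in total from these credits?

Child Tax Credit: 2% of the $52,950 excess over $47,000 is $1,059; credit = $6,900 − $1,059 = $5,841.
Rural Housing Credit: $99,950 is below the $131,900 cutoff, so the full $4,625 applies.
Total: $5,841 + $4,625 = $10,466.

$10,466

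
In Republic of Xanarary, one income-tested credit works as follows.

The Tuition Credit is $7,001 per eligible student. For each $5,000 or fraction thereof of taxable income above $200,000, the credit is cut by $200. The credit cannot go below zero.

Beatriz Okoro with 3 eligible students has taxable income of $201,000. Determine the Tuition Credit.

Tuition Credit: base = 3 × $7,001 = $21,003. income exceeds $200,000 by $1,000, which is 1 full-or-partial $5,000 increment; reduction = 1 × $200 = $200, leaving $20,803.

$20,803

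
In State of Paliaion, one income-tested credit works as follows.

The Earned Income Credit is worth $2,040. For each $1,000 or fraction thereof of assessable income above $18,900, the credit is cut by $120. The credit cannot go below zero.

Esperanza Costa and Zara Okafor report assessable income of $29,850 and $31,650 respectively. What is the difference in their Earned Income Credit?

$240

Esperanza ($29,850): Earned Income Credit: income exceeds $18,900 by $10,950, which is 11 full-or-partial $1,000 increments; reduction = 11 × $120 = $1,320, leaving $720.
Zara ($31,650): Earned Income Credit: income exceeds $18,900 by $12,750, which is 13 full-or-partial $1,000 increments; reduction = 13 × $120 = $1,560, leaving $480.
Difference: |$720 − $480| = $240.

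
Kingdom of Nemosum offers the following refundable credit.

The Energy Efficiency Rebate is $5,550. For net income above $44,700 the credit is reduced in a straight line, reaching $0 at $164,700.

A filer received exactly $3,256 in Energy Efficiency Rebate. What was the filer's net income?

$94,300

$3,256 is 3,256/5,550 of the full $5,550, so 2,294/5,550 of the $120,000 range has been used: income = $44,700 + $120,000 × 2,294/5,550 = $94,300.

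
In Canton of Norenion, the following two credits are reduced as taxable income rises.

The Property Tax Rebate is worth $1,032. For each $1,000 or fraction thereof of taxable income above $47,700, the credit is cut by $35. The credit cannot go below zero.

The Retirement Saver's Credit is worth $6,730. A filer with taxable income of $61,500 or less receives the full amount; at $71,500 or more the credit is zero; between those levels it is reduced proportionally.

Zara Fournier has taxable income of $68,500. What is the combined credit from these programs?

$2,316

Property Tax Rebate: income exceeds $47,700 by $20,800, which is 21 full-or-partial $1,000 increments; reduction = 21 × $35 = $735, leaving $297.
Retirement Saver's Credit: $68,500 is $7,000 into a $10,000 phase-out range, leaving 3,000/10,000 of the credit: $6,730 × 3,000/10,000 = $2,019.
Total: $297 + $2,019 = $2,316.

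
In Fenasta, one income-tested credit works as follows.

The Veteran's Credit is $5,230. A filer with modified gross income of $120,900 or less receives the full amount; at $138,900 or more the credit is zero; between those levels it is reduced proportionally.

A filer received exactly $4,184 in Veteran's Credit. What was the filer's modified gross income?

$124,500

$4,184 is 4,184/5,230 of the full $5,230, so 1,046/5,230 of the $18,000 range has been used: income = $120,900 + $18,000 × 1,046/5,230 = $124,500.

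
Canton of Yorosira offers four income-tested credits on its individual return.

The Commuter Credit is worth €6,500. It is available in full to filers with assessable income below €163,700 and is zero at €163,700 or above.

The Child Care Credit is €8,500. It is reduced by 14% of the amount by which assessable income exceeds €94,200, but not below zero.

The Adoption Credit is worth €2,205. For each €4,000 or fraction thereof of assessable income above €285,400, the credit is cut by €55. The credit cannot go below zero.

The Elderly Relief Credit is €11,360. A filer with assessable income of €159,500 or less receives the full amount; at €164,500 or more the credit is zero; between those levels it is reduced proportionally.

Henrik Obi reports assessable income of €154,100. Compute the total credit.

Commuter Credit: €154,100 is below the €163,700 cutoff, so the full €6,500 applies.
Child Care Credit: 14% of the €59,900 excess over €94,200 is €8,386; credit = €8,500 − €8,386 = €114.
Adoption Credit: €154,100 is at or below the €285,400 threshold, so the full €2,205 applies.
Elderly Relief Credit: €154,100 is at or below the €159,500 threshold, so the full €11,360 applies.
Total: €6,500 + €114 + €2,205 + €11,360 = €20,179.

€20,179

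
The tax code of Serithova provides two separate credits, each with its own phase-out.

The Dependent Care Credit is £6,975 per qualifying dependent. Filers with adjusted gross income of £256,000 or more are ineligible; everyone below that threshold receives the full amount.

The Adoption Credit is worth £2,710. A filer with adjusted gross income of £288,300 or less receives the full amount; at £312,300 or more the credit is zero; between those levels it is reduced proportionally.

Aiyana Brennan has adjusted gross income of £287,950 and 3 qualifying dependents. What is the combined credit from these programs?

Dependent Care Credit: base = 3 × £6,975 = £20,925. £287,950 meets or exceeds the £256,000 cutoff, so the credit is £0.
Adoption Credit: £287,950 is at or below the £288,300 threshold, so the full £2,710 applies.
Total: £0 + £2,710 = £2,710.

£2,710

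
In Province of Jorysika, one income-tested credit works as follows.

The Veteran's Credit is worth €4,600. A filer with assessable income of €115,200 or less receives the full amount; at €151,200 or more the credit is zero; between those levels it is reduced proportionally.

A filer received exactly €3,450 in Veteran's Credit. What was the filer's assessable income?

€124,200

€3,450 is 3,450/4,600 of the full €4,600, so 1,150/4,600 of the €36,000 range has been used: income = €115,200 + €36,000 × 1,150/4,600 = €124,200.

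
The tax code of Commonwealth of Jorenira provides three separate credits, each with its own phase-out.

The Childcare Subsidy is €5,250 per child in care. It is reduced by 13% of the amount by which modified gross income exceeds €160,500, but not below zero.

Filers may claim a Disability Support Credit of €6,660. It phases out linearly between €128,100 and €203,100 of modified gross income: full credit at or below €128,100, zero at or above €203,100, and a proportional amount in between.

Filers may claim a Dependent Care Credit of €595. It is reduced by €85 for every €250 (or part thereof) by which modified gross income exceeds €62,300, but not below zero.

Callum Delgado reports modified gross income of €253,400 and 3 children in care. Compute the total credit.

€3,673

Childcare Subsidy: base = 3 × €5,250 = €15,750. 13% of the €92,900 excess over €160,500 is €12,077; credit = €15,750 − €12,077 = €3,673.
Disability Support Credit: €253,400 is at or above €203,100, so the credit is €0.
Dependent Care Credit: income exceeds €62,300 by €191,100 → 765 increments × €85 = €65,025 ≥ base, so the credit is €0.
Total: €3,673 + €0 + €0 = €3,673.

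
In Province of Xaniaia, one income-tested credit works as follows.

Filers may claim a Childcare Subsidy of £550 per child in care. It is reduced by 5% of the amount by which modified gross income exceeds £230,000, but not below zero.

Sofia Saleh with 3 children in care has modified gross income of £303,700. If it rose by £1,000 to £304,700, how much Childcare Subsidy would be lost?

£0

At £303,700 — base = 3 × £550 = £1,650. 5% of the £73,700 excess over £230,000 is £3,685 ≥ base, so the credit is £0.
At £304,700 — base = 3 × £550 = £1,650. 5% of the £74,700 excess over £230,000 is £3,735 ≥ base, so the credit is £0.
Lost: £0 − £0 = £0.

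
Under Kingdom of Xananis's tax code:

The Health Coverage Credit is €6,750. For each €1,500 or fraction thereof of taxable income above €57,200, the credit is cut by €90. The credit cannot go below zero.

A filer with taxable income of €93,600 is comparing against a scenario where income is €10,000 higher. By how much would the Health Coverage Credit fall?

€540

At €93,600 — income exceeds €57,200 by €36,400, which is 25 full-or-partial €1,500 increments; reduction = 25 × €90 = €2,250, leaving €4,500.
At €103,600 — income exceeds €57,200 by €46,400, which is 31 full-or-partial €1,500 increments; reduction = 31 × €90 = €2,790, leaving €3,960.
Lost: €4,500 − €3,960 = €540.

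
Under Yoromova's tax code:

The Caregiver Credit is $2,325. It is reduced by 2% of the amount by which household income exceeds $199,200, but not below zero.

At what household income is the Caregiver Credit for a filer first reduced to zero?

The credit falls by 2% of each dollar above $199,200, so it reaches zero when the excess is $2,325 / 2% = $116,250: income = $199,200 + $116,250 = $315,450.

$315,450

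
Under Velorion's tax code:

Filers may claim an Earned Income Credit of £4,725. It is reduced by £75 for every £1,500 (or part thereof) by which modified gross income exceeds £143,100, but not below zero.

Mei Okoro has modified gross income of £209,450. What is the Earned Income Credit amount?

Earned Income Credit: income exceeds £143,100 by £66,350, which is 45 full-or-partial £1,500 increments; reduction = 45 × £75 = £3,375, leaving £1,350.

£1,350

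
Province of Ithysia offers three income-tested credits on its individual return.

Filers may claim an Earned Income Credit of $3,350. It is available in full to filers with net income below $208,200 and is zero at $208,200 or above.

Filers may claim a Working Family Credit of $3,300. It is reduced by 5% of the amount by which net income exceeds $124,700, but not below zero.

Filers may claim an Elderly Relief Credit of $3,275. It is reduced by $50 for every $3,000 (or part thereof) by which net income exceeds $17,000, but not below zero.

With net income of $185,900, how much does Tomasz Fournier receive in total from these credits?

$4,015

Earned Income Credit: $185,900 is below the $208,200 cutoff, so the full $3,350 applies.
Working Family Credit: 5% of the $61,200 excess over $124,700 is $3,060; credit = $3,300 − $3,060 = $240.
Elderly Relief Credit: income exceeds $17,000 by $168,900, which is 57 full-or-partial $3,000 increments; reduction = 57 × $50 = $2,850, leaving $425.
Total: $3,350 + $240 + $425 = $4,015.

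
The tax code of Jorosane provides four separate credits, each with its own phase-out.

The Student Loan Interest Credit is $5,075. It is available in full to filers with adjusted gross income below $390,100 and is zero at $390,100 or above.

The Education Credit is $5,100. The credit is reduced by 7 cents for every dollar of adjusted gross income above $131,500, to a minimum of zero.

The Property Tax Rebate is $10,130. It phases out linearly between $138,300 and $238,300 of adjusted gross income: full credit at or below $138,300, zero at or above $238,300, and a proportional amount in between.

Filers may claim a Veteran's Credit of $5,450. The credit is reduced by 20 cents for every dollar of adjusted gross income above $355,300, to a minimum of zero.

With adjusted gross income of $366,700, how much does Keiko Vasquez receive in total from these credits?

$8,245

Student Loan Interest Credit: $366,700 is below the $390,100 cutoff, so the full $5,075 applies.
Education Credit: 7% of the $235,200 excess over $131,500 is $16,464 ≥ base, so the credit is $0.
Property Tax Rebate: $366,700 is at or above $238,300, so the credit is $0.
Veteran's Credit: 20% of the $11,400 excess over $355,300 is $2,280; credit = $5,450 − $2,280 = $3,170.
Total: $5,075 + $0 + $0 + $3,170 = $8,245.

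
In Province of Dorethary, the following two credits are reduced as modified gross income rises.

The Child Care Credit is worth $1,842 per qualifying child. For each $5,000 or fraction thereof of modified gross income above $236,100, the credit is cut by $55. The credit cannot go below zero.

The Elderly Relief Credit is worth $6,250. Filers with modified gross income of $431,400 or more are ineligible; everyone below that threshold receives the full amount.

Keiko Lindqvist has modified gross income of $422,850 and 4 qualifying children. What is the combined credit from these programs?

$11,528

Child Care Credit: base = 4 × $1,842 = $7,368. income exceeds $236,100 by $186,750, which is 38 full-or-partial $5,000 increments; reduction = 38 × $55 = $2,090, leaving $5,278.
Elderly Relief Credit: $422,850 is below the $431,400 cutoff, so the full $6,250 applies.
Total: $5,278 + $6,250 = $11,528.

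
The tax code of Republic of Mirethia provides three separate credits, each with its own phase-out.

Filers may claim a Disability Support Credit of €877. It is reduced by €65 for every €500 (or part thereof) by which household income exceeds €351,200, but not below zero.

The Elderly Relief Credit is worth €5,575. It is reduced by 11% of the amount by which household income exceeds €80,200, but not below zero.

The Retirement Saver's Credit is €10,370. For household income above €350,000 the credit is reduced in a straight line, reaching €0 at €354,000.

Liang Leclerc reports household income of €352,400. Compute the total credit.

Disability Support Credit: income exceeds €351,200 by €1,200, which is 3 full-or-partial €500 increments; reduction = 3 × €65 = €195, leaving €682.
Elderly Relief Credit: 11% of the €272,200 excess over €80,200 is €29,942 ≥ base, so the credit is €0.
Retirement Saver's Credit: €352,400 is €2,400 into a €4,000 phase-out range, leaving 1,600/4,000 of the credit: €10,370 × 1,600/4,000 = €4,148.
Total: €682 + €0 + €4,148 = €4,830.

€4,830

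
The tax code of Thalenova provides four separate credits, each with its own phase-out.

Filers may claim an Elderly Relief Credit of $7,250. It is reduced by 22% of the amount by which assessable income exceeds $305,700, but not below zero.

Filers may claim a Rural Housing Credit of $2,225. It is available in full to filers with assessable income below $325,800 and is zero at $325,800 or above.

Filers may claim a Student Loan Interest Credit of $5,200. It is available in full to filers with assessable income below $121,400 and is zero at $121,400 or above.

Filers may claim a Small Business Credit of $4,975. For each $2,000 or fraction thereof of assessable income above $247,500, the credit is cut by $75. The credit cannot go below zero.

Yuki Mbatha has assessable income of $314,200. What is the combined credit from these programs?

Elderly Relief Credit: 22% of the $8,500 excess over $305,700 is $1,870; credit = $7,250 − $1,870 = $5,380.
Rural Housing Credit: $314,200 is below the $325,800 cutoff, so the full $2,225 applies.
Student Loan Interest Credit: $314,200 meets or exceeds the $121,400 cutoff, so the credit is $0.
Small Business Credit: income exceeds $247,500 by $66,700, which is 34 full-or-partial $2,000 increments; reduction = 34 × $75 = $2,550, leaving $2,425.
Total: $5,380 + $2,225 + $0 + $2,425 = $10,030.

$10,030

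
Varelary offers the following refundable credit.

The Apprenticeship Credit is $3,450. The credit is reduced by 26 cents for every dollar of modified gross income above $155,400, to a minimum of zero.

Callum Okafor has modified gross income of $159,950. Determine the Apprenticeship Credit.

$2,267

Apprenticeship Credit: 26% of the $4,550 excess over $155,400 is $1,183; credit = $3,450 − $1,183 = $2,267.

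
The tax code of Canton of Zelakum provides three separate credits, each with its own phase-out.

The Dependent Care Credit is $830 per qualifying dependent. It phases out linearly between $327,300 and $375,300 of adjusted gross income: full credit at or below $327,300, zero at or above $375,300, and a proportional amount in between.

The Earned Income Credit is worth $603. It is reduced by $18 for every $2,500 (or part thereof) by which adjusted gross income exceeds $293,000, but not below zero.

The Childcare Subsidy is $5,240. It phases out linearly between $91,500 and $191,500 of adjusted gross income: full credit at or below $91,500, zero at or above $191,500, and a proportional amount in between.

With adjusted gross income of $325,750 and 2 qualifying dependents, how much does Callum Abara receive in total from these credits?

$2,011

Dependent Care Credit: base = 2 × $830 = $1,660. $325,750 is at or below the $327,300 threshold, so the full $1,660 applies.
Earned Income Credit: income exceeds $293,000 by $32,750, which is 14 full-or-partial $2,500 increments; reduction = 14 × $18 = $252, leaving $351.
Childcare Subsidy: $325,750 is at or above $191,500, so the credit is $0.
Total: $1,660 + $351 + $0 = $2,011.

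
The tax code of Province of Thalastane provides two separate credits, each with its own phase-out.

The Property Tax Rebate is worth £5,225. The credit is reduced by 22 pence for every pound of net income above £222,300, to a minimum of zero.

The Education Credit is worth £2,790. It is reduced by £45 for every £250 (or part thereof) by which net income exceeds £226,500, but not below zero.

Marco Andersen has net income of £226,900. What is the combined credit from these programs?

£6,913

Property Tax Rebate: 22% of the £4,600 excess over £222,300 is £1,012; credit = £5,225 − £1,012 = £4,213.
Education Credit: income exceeds £226,500 by £400, which is 2 full-or-partial £250 increments; reduction = 2 × £45 = £90, leaving £2,700.
Total: £4,213 + £2,700 = £6,913.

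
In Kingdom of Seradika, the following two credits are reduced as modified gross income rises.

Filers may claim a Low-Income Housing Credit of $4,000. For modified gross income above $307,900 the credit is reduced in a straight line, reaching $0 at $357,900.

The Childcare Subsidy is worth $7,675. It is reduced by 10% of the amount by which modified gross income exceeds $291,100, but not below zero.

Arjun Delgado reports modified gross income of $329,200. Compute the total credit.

Low-Income Housing Credit: $329,200 is $21,300 into a $50,000 phase-out range, leaving 28,700/50,000 of the credit: $4,000 × 28,700/50,000 = $2,296.
Childcare Subsidy: 10% of the $38,100 excess over $291,100 is $3,810; credit = $7,675 − $3,810 = $3,865.
Total: $2,296 + $3,865 = $6,161.

$6,161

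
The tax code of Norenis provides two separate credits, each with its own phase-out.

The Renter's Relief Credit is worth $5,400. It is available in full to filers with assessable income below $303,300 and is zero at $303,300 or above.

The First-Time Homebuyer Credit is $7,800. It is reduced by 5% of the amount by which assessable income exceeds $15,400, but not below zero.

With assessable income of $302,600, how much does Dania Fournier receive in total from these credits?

$5,400

Renter's Relief Credit: $302,600 is below the $303,300 cutoff, so the full $5,400 applies.
First-Time Homebuyer Credit: 5% of the $287,200 excess over $15,400 is $14,360 ≥ base, so the credit is $0.
Total: $5,400 + $0 = $5,400.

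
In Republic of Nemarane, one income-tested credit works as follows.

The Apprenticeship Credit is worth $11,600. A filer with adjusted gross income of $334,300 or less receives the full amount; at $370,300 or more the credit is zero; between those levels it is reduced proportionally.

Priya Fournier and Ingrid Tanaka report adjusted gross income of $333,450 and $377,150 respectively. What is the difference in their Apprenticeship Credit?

Priya ($333,450): Apprenticeship Credit: $333,450 is at or below the $334,300 threshold, so the full $11,600 applies.
Ingrid ($377,150): Apprenticeship Credit: $377,150 is at or above $370,300, so the credit is $0.
Difference: |$11,600 − $0| = $11,600.

$11,600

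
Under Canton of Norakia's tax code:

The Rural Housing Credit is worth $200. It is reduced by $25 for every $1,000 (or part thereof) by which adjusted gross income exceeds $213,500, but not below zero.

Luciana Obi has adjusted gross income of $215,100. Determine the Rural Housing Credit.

$150

Rural Housing Credit: income exceeds $213,500 by $1,600, which is 2 full-or-partial $1,000 increments; reduction = 2 × $25 = $50, leaving $150.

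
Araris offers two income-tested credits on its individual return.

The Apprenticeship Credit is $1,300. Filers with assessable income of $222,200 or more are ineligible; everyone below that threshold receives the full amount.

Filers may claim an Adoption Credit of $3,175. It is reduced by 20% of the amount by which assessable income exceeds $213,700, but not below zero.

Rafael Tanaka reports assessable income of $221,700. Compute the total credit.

Apprenticeship Credit: $221,700 is below the $222,200 cutoff, so the full $1,300 applies.
Adoption Credit: 20% of the $8,000 excess over $213,700 is $1,600; credit = $3,175 − $1,600 = $1,575.
Total: $1,300 + $1,575 = $2,875.

$2,875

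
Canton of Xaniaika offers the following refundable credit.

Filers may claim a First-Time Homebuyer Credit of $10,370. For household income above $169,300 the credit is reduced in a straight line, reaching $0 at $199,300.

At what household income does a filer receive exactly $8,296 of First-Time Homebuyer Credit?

$175,300

$8,296 is 8,296/10,370 of the full $10,370, so 2,074/10,370 of the $30,000 range has been used: income = $169,300 + $30,000 × 2,074/10,370 = $175,300.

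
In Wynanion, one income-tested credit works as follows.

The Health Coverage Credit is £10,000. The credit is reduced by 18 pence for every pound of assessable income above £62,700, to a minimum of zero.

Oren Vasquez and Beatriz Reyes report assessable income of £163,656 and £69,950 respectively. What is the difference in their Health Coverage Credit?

£8,695

Oren (£163,656): Health Coverage Credit: 18% of the £100,956 excess over £62,700 is £18,172.08 ≥ base, so the credit is £0.
Beatriz (£69,950): Health Coverage Credit: 18% of the £7,250 excess over £62,700 is £1,305; credit = £10,000 − £1,305 = £8,695.
Difference: |£0 − £8,695| = £8,695.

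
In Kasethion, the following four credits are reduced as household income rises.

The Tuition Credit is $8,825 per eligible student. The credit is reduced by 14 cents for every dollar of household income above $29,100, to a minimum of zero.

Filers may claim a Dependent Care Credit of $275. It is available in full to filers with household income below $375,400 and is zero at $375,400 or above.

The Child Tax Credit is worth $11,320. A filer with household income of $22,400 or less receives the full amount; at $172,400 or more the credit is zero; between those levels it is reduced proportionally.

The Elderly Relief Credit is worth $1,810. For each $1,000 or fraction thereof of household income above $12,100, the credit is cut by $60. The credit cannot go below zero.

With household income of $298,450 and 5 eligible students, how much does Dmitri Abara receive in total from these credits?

$6,691

Tuition Credit: base = 5 × $8,825 = $44,125. 14% of the $269,350 excess over $29,100 is $37,709; credit = $44,125 − $37,709 = $6,416.
Dependent Care Credit: $298,450 is below the $375,400 cutoff, so the full $275 applies.
Child Tax Credit: $298,450 is at or above $172,400, so the credit is $0.
Elderly Relief Credit: income exceeds $12,100 by $286,350 → 287 increments × $60 = $17,220 ≥ base, so the credit is $0.
Total: $6,416 + $275 + $0 + $0 = $6,691.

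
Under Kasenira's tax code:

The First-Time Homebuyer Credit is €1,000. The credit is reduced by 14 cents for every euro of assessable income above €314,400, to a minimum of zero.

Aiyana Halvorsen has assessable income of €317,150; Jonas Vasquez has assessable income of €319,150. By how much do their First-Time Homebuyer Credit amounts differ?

€280

Aiyana (€317,150): First-Time Homebuyer Credit: 14% of the €2,750 excess over €314,400 is €385; credit = €1,000 − €385 = €615.
Jonas (€319,150): First-Time Homebuyer Credit: 14% of the €4,750 excess over €314,400 is €665; credit = €1,000 − €665 = €335.
Difference: |€615 − €335| = €280.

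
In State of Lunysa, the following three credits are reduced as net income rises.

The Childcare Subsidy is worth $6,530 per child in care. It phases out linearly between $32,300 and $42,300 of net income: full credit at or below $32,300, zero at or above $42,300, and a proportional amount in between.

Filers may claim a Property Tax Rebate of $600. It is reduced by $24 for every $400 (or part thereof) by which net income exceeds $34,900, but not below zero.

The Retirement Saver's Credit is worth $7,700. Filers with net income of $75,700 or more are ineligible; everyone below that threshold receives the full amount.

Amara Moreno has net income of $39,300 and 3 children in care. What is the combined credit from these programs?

$13,913

Childcare Subsidy: base = 3 × $6,530 = $19,590. $39,300 is $7,000 into a $10,000 phase-out range, leaving 3,000/10,000 of the credit: $19,590 × 3,000/10,000 = $5,877.
Property Tax Rebate: income exceeds $34,900 by $4,400, which is 11 full-or-partial $400 increments; reduction = 11 × $24 = $264, leaving $336.
Retirement Saver's Credit: $39,300 is below the $75,700 cutoff, so the full $7,700 applies.
Total: $5,877 + $336 + $7,700 = $13,913.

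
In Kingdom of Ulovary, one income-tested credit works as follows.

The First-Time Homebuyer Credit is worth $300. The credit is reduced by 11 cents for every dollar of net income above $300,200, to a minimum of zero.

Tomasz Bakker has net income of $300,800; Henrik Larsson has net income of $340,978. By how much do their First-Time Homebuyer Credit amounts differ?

$234

Tomasz ($300,800): First-Time Homebuyer Credit: 11% of the $600 excess over $300,200 is $66; credit = $300 − $66 = $234.
Henrik ($340,978): First-Time Homebuyer Credit: 11% of the $40,778 excess over $300,200 is $4,485.58 ≥ base, so the credit is $0.
Difference: |$234 − $0| = $234.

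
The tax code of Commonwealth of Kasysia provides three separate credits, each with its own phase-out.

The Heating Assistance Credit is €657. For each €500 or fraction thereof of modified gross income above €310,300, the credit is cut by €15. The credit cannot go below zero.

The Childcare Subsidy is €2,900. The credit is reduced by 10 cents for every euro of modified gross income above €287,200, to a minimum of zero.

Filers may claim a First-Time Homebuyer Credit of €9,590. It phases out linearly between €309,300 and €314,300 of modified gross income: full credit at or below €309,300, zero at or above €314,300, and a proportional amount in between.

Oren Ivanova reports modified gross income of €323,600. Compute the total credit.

Heating Assistance Credit: income exceeds €310,300 by €13,300, which is 27 full-or-partial €500 increments; reduction = 27 × €15 = €405, leaving €252.
Childcare Subsidy: 10% of the €36,400 excess over €287,200 is €3,640 ≥ base, so the credit is €0.
First-Time Homebuyer Credit: €323,600 is at or above €314,300, so the credit is €0.
Total: €252 + €0 + €0 = €252.

€252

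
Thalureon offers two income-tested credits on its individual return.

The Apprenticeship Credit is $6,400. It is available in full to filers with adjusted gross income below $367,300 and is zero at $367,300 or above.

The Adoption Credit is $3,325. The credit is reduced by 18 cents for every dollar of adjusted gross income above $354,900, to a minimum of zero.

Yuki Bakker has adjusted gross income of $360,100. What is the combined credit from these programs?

Apprenticeship Credit: $360,100 is below the $367,300 cutoff, so the full $6,400 applies.
Adoption Credit: 18% of the $5,200 excess over $354,900 is $936; credit = $3,325 − $936 = $2,389.
Total: $6,400 + $2,389 = $8,789.

$8,789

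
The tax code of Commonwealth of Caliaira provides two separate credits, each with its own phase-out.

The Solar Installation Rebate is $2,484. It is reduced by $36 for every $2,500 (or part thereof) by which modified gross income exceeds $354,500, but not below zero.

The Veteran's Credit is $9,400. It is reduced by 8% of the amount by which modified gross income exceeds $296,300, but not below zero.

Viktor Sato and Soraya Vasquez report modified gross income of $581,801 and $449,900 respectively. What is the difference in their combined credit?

$1,080

Viktor ($581,801): Solar Installation Rebate: income exceeds $354,500 by $227,301 → 91 increments × $36 = $3,276 ≥ base, so the credit is $0. Veteran's Credit: 8% of the $285,501 excess over $296,300 is $22,840.08 ≥ base, so the credit is $0. total $0 + $0 = $0
Soraya ($449,900): Solar Installation Rebate: income exceeds $354,500 by $95,400, which is 39 full-or-partial $2,500 increments; reduction = 39 × $36 = $1,404, leaving $1,080. Veteran's Credit: 8% of the $153,600 excess over $296,300 is $12,288 ≥ base, so the credit is $0. total $1,080 + $0 = $1,080
Difference: |$0 − $1,080| = $1,080.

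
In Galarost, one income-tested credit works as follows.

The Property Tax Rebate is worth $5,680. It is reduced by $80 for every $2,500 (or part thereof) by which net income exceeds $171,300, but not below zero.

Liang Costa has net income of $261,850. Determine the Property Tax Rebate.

$2,720

Property Tax Rebate: income exceeds $171,300 by $90,550, which is 37 full-or-partial $2,500 increments; reduction = 37 × $80 = $2,960, leaving $2,720.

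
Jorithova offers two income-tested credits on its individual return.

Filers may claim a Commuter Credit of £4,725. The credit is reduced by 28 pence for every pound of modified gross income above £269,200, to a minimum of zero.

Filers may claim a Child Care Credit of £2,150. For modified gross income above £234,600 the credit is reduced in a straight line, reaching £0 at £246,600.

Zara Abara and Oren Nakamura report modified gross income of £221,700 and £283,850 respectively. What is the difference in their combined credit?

£6,252

Zara (£221,700): Commuter Credit: £221,700 is at or below the £269,200 threshold, so the full £4,725 applies. Child Care Credit: £221,700 is at or below the £234,600 threshold, so the full £2,150 applies. total £4,725 + £2,150 = £6,875
Oren (£283,850): Commuter Credit: 28% of the £14,650 excess over £269,200 is £4,102; credit = £4,725 − £4,102 = £623. Child Care Credit: £283,850 is at or above £246,600, so the credit is £0. total £623 + £0 = £623
Difference: |£6,875 − £623| = £6,252.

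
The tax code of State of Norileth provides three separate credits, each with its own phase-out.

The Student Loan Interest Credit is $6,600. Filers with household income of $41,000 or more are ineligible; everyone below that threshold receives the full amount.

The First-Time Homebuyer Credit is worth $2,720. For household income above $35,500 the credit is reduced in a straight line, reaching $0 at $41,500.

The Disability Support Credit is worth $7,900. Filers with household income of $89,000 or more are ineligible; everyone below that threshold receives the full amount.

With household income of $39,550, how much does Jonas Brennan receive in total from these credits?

Student Loan Interest Credit: $39,550 is below the $41,000 cutoff, so the full $6,600 applies.
First-Time Homebuyer Credit: $39,550 is $4,050 into a $6,000 phase-out range, leaving 1,950/6,000 of the credit: $2,720 × 1,950/6,000 = $884.
Disability Support Credit: $39,550 is below the $89,000 cutoff, so the full $7,900 applies.
Total: $6,600 + $884 + $7,900 = $15,384.

$15,384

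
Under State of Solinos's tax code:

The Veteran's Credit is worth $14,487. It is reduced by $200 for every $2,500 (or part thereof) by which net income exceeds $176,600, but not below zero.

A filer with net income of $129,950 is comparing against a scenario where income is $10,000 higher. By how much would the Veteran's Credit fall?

$0

At $129,950 — $129,950 is at or below the $176,600 threshold, so the full $14,487 applies.
At $139,950 — $139,950 is at or below the $176,600 threshold, so the full $14,487 applies.
Lost: $14,487 − $14,487 = $0.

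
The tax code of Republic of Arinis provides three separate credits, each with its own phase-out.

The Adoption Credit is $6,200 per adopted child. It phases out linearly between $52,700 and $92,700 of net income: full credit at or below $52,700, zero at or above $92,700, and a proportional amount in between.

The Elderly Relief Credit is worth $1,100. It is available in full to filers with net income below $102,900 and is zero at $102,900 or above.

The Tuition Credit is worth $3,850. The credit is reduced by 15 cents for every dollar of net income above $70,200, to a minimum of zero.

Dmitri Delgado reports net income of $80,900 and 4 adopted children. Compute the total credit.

Adoption Credit: base = 4 × $6,200 = $24,800. $80,900 is $28,200 into a $40,000 phase-out range, leaving 11,800/40,000 of the credit: $24,800 × 11,800/40,000 = $7,316.
Elderly Relief Credit: $80,900 is below the $102,900 cutoff, so the full $1,100 applies.
Tuition Credit: 15% of the $10,700 excess over $70,200 is $1,605; credit = $3,850 − $1,605 = $2,245.
Total: $7,316 + $1,100 + $2,245 = $10,661.

$10,661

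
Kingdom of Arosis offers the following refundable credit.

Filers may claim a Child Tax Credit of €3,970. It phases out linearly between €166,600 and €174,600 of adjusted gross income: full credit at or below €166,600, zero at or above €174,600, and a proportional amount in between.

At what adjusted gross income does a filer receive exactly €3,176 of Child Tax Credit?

€3,176 is 3,176/3,970 of the full €3,970, so 794/3,970 of the €8,000 range has been used: income = €166,600 + €8,000 × 794/3,970 = €168,200.

€168,200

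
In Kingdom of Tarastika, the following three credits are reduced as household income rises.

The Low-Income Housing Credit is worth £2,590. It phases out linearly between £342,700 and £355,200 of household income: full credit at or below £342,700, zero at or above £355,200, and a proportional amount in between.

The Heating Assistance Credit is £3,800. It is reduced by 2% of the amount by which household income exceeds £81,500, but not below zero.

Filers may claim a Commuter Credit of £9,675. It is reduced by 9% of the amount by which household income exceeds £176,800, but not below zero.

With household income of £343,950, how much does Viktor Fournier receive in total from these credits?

Low-Income Housing Credit: £343,950 is £1,250 into a £12,500 phase-out range, leaving 11,250/12,500 of the credit: £2,590 × 11,250/12,500 = £2,331.
Heating Assistance Credit: 2% of the £262,450 excess over £81,500 is £5,249 ≥ base, so the credit is £0.
Commuter Credit: 9% of the £167,150 excess over £176,800 is £15,043.50 ≥ base, so the credit is £0.
Total: £2,331 + £0 + £0 = £2,331.

£2,331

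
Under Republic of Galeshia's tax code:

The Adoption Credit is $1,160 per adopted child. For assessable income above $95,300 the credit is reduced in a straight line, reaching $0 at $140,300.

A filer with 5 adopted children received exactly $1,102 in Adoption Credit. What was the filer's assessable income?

$131,750

Full credit = 5 × $1,160 = $5,800.
$1,102 is 1,102/5,800 of the full $5,800, so 4,698/5,800 of the $45,000 range has been used: income = $95,300 + $45,000 × 4,698/5,800 = $131,750.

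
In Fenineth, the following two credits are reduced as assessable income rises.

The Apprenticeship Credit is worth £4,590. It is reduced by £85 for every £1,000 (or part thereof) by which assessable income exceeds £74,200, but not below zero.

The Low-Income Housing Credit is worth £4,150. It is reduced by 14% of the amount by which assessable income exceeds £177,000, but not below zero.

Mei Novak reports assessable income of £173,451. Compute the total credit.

£4,150

Apprenticeship Credit: income exceeds £74,200 by £99,251 → 100 increments × £85 = £8,500 ≥ base, so the credit is £0.
Low-Income Housing Credit: £173,451 is at or below the £177,000 threshold, so the full £4,150 applies.
Total: £0 + £4,150 = £4,150.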